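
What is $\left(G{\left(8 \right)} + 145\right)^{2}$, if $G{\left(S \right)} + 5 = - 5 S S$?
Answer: $32400$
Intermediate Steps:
$G{\left(S \right)} = -5 - 5 S^{2}$ ($G{\left(S \right)} = -5 + - 5 S S = -5 - 5 S^{2}$)
$\left(G{\left(8 \right)} + 145\right)^{2} = \left(\left(-5 - 5 \cdot 8^{2}\right) + 145\right)^{2} = \left(\left(-5 - 320\right) + 145\right)^{2} = \left(-325 + 145\right)^{2} = \left(-180\right)^{2} = 32400$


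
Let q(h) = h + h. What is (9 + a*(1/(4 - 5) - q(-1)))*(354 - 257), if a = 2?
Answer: 1067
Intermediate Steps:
q(h) = 2*h
(9 + a*(1/(4 - 5) - q(-1)))*(354 - 257) = (9 + 2*(1/(4 - 5) - 2*(-1)))*(354 - 257) = (9 + 2*(1/(-1) - 1*(-2)))*97 = (9 + 2*(-1 + 2))*97 = (9 + 2*1)*97 = (9 + 2)*97 = 11*97 = 1067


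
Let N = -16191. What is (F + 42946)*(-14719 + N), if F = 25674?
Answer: -2121044200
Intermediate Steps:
(F + 42946)*(-14719 + N) = (25674 + 42946)*(-14719 - 16191) = 68620*(-30910) = -2121044200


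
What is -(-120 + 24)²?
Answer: -9216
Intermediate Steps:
-(-120 + 24)² = -1*(-96)² = -1*9216 = -9216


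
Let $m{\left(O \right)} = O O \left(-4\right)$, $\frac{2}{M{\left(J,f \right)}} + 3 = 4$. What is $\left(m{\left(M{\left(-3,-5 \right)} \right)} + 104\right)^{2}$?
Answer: $7744$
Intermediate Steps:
$M{\left(J,f \right)} = 2$ ($M{\left(J,f \right)} = \frac{2}{-3 + 4} = \frac{2}{1} = 2 \cdot 1 = 2$)
$m{\left(O \right)} = - 4 O^{2}$ ($m{\left(O \right)} = O^{2} \left(-4\right) = - 4 O^{2}$)
$\left(m{\left(M{\left(-3,-5 \right)} \right)} + 104\right)^{2} = \left(- 4 \cdot 2^{2} + 104\right)^{2} = \left(\left(-4\right) 4 + 104\right)^{2} = \left(-16 + 104\right)^{2} = 88^{2} = 7744$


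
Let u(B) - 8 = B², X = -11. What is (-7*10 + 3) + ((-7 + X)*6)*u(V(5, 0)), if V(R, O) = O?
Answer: -931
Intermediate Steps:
u(B) = 8 + B²
(-7*10 + 3) + ((-7 + X)*6)*u(V(5, 0)) = (-7*10 + 3) + ((-7 - 11)*6)*(8 + 0²) = (-70 + 3) + (-18*6)*(8 + 0) = -67 - 108*8 = -67 - 864 = -931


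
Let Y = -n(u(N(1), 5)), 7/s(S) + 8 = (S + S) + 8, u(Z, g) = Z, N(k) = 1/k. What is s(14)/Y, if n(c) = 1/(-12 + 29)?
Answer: -17/4 ≈ -4.2500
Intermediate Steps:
s(S) = 7/(2*S) (s(S) = 7/(-8 + ((S + S) + 8)) = 7/(-8 + (2*S + 8)) = 7/(-8 + (8 + 2*S)) = 7/((2*S)) = 7*(1/(2*S)) = 7/(2*S))
n(c) = 1/17
Y = -1/17 (Y = -1*1/17 = -1/17 ≈ -0.058824)
s(14)/Y = ((7/2)/14)/(-1/17) = ((7/2)*(1/14))*(-17) = (¼)*(-17) = -17/4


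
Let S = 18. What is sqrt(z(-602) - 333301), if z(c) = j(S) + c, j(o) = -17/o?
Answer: I*sqrt(12020542)/6 ≈ 577.84*I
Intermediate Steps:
z(c) = -17/18 + c
sqrt(z(-602) - 333301) = sqrt((-17/18 - 602) - 333301) = sqrt(-10853/18 - 333301) = sqrt(-6010271/18) = I*sqrt(12020542)/6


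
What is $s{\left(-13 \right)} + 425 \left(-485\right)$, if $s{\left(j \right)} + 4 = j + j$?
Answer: $-206155$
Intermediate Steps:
$s{\left(j \right)} = -4 + 2 j$ ($s{\left(j \right)} = -4 + \left(j + j\right) = -4 + 2 j$)
$s{\left(-13 \right)} + 425 \left(-485\right) = \left(-4 + 2 \left(-13\right)\right) + 425 \left(-485\right) = \left(-4 - 26\right) - 206125 = -30 - 206125 = -206155$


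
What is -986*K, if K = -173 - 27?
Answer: 197200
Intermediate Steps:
K = -200
-986*K = -986*(-200) = 197200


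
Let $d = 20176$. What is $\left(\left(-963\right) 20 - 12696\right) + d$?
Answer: $-11780$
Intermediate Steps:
$\left(\left(-963\right) 20 - 12696\right) + d = \left(\left(-963\right) 20 - 12696\right) + 20176 = \left(-19260 - 12696\right) + 20176 = -31956 + 20176 = -11780$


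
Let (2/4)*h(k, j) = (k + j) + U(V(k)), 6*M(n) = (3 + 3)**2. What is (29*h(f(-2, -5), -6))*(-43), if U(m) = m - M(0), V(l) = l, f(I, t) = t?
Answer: 54868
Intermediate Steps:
M(n) = 6 (M(n) = (3 + 3)**2/6 = (1/6)*6**2 = (1/6)*36 = 6)
U(m) = -6 + m (U(m) = m - 1*6 = m - 6 = -6 + m)
h(k, j) = -12 + 2*j + 4*k (h(k, j) = 2*((k + j) + (-6 + k)) = 2*((j + k) + (-6 + k)) = 2*(-6 + j + 2*k) = -12 + 2*j + 4*k)
(29*h(f(-2, -5), -6))*(-43) = (29*(-12 + 2*(-6) + 4*(-5)))*(-43) = (29*(-12 - 12 - 20))*(-43) = (29*(-44))*(-43) = -1276*(-43) = 54868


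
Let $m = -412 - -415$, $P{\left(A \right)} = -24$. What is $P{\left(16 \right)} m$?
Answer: $-72$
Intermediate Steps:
$m = 3$ ($m = -412 + 415 = 3$)
$P{\left(16 \right)} m = \left(-24\right) 3 = -72$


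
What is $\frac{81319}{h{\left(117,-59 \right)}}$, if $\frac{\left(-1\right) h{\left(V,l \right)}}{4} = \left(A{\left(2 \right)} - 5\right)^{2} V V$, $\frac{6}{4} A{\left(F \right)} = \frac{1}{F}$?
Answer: $- \frac{11617}{170352} \approx -0.068194$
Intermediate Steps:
$A{\left(F \right)} = \frac{2}{3 F}$
$h{\left(V,l \right)} = - \frac{784 V^{2}}{9}$ ($h{\left(V,l \right)} = - 4 \left(\frac{2}{3 \cdot 2} - 5\right)^{2} V V = - 4 \left(\frac{2}{3} \cdot \frac{1}{2} - 5\right)^{2} V V = - 4 \left(\frac{1}{3} - 5\right)^{2} V V = - 4 \left(- \frac{14}{3}\right)^{2} V V = - 4 \frac{196 V}{9} V = - 4 \frac{196 V^{2}}{9} = - \frac{784 V^{2}}{9}$)
$\frac{81319}{h{\left(117,-59 \right)}} = \frac{81319}{\left(- \frac{784}{9}\right) 117^{2}} = \frac{81319}{\left(- \frac{784}{9}\right) 13689} = \frac{81319}{-1192464} = 81319 \left(- \frac{1}{1192464}\right) = - \frac{11617}{170352}$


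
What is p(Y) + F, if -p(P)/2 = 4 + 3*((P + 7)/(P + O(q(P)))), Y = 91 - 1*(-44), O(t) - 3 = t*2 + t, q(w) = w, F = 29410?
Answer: 5321478/181 ≈ 29400.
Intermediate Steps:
O(t) = 3 + 3*t (O(t) = 3 + (t*2 + t) = 3 + (2*t + t) = 3 + 3*t)
Y = 135 (Y = 91 + 44 = 135)
p(P) = -8 - 6*(7 + P)/(3 + 4*P) (p(P) = -2*(4 + 3*((P + 7)/(P + (3 + 3*P)))) = -2*(4 + 3*((7 + P)/(3 + 4*P))) = -2*(4 + 3*(7 + P)/(3 + 4*P)) = -8 - 6*(7 + P)/(3 + 4*P))
p(Y) + F = 2*(-33 - 19*135)/(3 + 4*135) + 29410 = 2*(-33 - 2565)/(3 + 540) + 29410 = 2*(-2598)/543 + 29410 = 2*(1/543)*(-2598) + 29410 = -1732/181 + 29410 = 5321478/181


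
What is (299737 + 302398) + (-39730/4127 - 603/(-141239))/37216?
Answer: 13062089877058767591/21692959025248 ≈ 6.0214e+5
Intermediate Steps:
(299737 + 302398) + (-39730/4127 - 603/(-141239))/37216 = 602135 + (-39730*1/4127 - 603*(-1/141239))*(1/37216) = 602135 + (-39730/4127 + 603/141239)*(1/37216) = 602135 - 5608936889/582893353*1/37216 = 602135 - 5608936889/21692959025248 = 13062089877058767591/21692959025248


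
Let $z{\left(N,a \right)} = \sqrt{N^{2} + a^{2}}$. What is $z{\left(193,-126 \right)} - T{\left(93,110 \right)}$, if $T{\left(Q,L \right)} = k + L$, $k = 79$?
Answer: $-189 + 25 \sqrt{85} \approx 41.489$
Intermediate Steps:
$T{\left(Q,L \right)} = 79 + L$
$z{\left(193,-126 \right)} - T{\left(93,110 \right)} = \sqrt{193^{2} + \left(-126\right)^{2}} - \left(79 + 110\right) = \sqrt{37249 + 15876} - 189 = \sqrt{53125} - 189 = 25 \sqrt{85} - 189 = -189 + 25 \sqrt{85}$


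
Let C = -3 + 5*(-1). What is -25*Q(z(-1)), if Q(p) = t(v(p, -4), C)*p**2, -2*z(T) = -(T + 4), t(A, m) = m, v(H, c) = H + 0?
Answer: 450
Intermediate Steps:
C = -8 (C = -3 - 5 = -8)
v(H, c) = H
z(T) = 2 + T/2 (z(T) = -(-1)*(T + 4)/2 = -(-1)*(4 + T)/2 = -(-4 - T)/2 = 2 + T/2)
Q(p) = -8*p**2
-25*Q(z(-1)) = -(-200)*(2 + (1/2)*(-1))**2 = -(-200)*(2 - 1/2)**2 = -(-200)*(3/2)**2 = -(-200)*9/4 = -25*(-18) = 450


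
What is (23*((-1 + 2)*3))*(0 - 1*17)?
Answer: -1173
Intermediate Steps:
(23*((-1 + 2)*3))*(0 - 1*17) = (23*(1*3))*(0 - 17) = (23*3)*(-17) = 69*(-17) = -1173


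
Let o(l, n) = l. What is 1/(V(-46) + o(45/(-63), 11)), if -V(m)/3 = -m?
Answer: -7/971 ≈ -0.0072091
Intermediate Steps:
V(m) = 3*m (V(m) = -(-3)*m = 3*m)
1/(V(-46) + o(45/(-63), 11)) = 1/(3*(-46) + 45/(-63)) = 1/(-138 + 45*(-1/63)) = 1/(-138 - 5/7) = 1/(-971/7) = -7/971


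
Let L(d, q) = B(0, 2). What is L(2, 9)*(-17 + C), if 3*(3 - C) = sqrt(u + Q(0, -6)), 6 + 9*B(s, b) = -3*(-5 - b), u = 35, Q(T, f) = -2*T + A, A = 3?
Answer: -70/3 - 5*sqrt(38)/9 ≈ -26.758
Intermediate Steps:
Q(T, f) = 3 - 2*T (Q(T, f) = -2*T + 3 = 3 - 2*T)
B(s, b) = 1 + b/3 (B(s, b) = -2/3 + (-3*(-5 - b))/9 = -2/3 + (15 + 3*b)/9 = -2/3 + (5/3 + b/3) = 1 + b/3)
L(d, q) = 5/3 (L(d, q) = 1 + (1/3)*2 = 1 + 2/3 = 5/3)
C = 3 - sqrt(38)/3 (C = 3 - sqrt(35 + (3 - 2*0))/3 = 3 - sqrt(35 + (3 + 0))/3 = 3 - sqrt(35 + 3)/3 = 3 - sqrt(38)/3 ≈ 0.94520)
L(2, 9)*(-17 + C) = 5*(-17 + (3 - sqrt(38)/3))/3 = 5*(-14 - sqrt(38)/3)/3 = -70/3 - 5*sqrt(38)/9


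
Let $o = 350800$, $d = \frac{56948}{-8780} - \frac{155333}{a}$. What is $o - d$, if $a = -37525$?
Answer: $\frac{5778933687498}{16473475} \approx 3.508 \cdot 10^{5}$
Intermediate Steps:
$d = - \frac{38657498}{16473475}$ ($d = \frac{56948}{-8780} - \frac{155333}{-37525} = 56948 \left(- \frac{1}{8780}\right) - - \frac{155333}{37525} = - \frac{14237}{2195} + \frac{155333}{37525} = - \frac{38657498}{16473475} \approx -2.3466$)
$o - d = 350800 - - \frac{38657498}{16473475} = 350800 + \frac{38657498}{16473475} = \frac{5778933687498}{16473475}$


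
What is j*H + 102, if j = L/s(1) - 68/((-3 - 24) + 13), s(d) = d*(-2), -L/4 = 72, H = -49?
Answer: -7192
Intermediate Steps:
L = -288 (L = -4*72 = -288)
s(d) = -2*d
j = 1042/7 (j = -288/((-2*1)) - 68/((-3 - 24) + 13) = -288/(-2) - 68/(-27 + 13) = -288*(-½) - 68/(-14) = 144 - 68*(-1/14) = 144 + 34/7 = 1042/7 ≈ 148.86)
j*H + 102 = (1042/7)*(-49) + 102 = -7294 + 102 = -7192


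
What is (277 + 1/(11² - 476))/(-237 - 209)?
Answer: -49167/79165 ≈ -0.62107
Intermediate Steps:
(277 + 1/(11² - 476))/(-237 - 209) = (277 + 1/(121 - 476))/(-446) = (277 + 1/(-355))*(-1/446) = (277 - 1/355)*(-1/446) = (98334/355)*(-1/446) = -49167/79165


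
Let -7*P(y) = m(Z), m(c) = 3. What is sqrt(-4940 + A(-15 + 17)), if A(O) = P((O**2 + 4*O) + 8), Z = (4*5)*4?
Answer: I*sqrt(242081)/7 ≈ 70.288*I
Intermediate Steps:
Z = 80 (Z = 20*4 = 80)
P(y) = -3/7 (P(y) = -1/7*3 = -3/7)
A(O) = -3/7
sqrt(-4940 + A(-15 + 17)) = sqrt(-4940 - 3/7) = sqrt(-34583/7) = I*sqrt(242081)/7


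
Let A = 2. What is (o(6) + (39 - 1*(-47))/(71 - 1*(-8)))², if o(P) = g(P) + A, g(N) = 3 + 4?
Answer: 635209/6241 ≈ 101.78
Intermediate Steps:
g(N) = 7
o(P) = 9 (o(P) = 7 + 2 = 9)
(o(6) + (39 - 1*(-47))/(71 - 1*(-8)))² = (9 + (39 - 1*(-47))/(71 - 1*(-8)))² = (9 + (39 + 47)/(71 + 8))² = (9 + 86/79)² = (797/79)² = 635209/6241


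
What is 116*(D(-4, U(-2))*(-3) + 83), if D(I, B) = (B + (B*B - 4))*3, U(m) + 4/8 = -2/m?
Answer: 13021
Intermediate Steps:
U(m) = -½ - 2/m
D(I, B) = -12 + 3*B + 3*B² (D(I, B) = (B + (B² - 4))*3 = (B + (-4 + B²))*3 = (-4 + B + B²)*3 = -12 + 3*B + 3*B²)
116*(D(-4, U(-2))*(-3) + 83) = 116*((-12 + 3*((½)*(-4 - 1*(-2))/(-2)) + 3*((½)*(-4 - 1*(-2))/(-2))²)*(-3) + 83) = 116*((-12 + 3*((½)*(-½)*(-4 + 2)) + 3*((½)*(-½)*(-4 + 2))²)*(-3) + 83) = 116*((-12 + 3*((½)*(-½)*(-2)) + 3*((½)*(-½)*(-2))²)*(-3) + 83) = 116*((-12 + 3*(½) + 3*(½)²)*(-3) + 83) = 116*((-12 + 3/2 + 3*(¼))*(-3) + 83) = 116*((-12 + 3/2 + ¾)*(-3) + 83) = 116*(-39/4*(-3) + 83) = 116*(117/4 + 83) = 116*(449/4) = 13021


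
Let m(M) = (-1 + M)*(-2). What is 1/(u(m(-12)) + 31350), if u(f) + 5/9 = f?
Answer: 9/282379 ≈ 3.1872e-5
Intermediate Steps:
m(M) = 2 - 2*M
u(f) = -5/9 + f
1/(u(m(-12)) + 31350) = 1/((-5/9 + (2 - 2*(-12))) + 31350) = 1/((-5/9 + (2 + 24)) + 31350) = 1/((-5/9 + 26) + 31350) = 1/(229/9 + 31350) = 1/(282379/9) = 9/282379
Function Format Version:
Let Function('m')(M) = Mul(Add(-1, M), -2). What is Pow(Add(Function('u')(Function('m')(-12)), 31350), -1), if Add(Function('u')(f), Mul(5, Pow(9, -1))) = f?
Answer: Rational(9, 282379) ≈ 3.1872e-5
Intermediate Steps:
Function('m')(M) = Add(2, Mul(-2, M))
Function('u')(f) = Add(Rational(-5, 9), f)
Pow(Add(Function('u')(Function('m')(-12)), 31350), -1) = Pow(Add(Add(Rational(-5, 9), Add(2, Mul(-2, -12))), 31350), -1) = Pow(Add(Add(Rational(-5, 9), Add(2, 24)), 31350), -1) = Pow(Add(Add(Rational(-5, 9), 26), 31350), -1) = Pow(Add(Rational(229, 9), 31350), -1) = Pow(Rational(282379, 9), -1) = Rational(9, 282379)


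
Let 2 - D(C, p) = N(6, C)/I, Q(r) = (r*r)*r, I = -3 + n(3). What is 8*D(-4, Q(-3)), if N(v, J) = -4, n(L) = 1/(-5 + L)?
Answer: 48/7 ≈ 6.8571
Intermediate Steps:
I = -7/2 (I = -3 + 1/(-5 + 3) = -3 + 1/(-2) = -3 - ½ = -7/2 ≈ -3.5000)
Q(r) = r³ (Q(r) = r²*r = r³)
D(C, p) = 6/7 (D(C, p) = 2 - (-4)/(-7/2) = 2 - (-4)*(-2)/7 = 2 - 1*8/7 = 2 - 8/7 = 6/7)
8*D(-4, Q(-3)) = 8*(6/7) = 48/7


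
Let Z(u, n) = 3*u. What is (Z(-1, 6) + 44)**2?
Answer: 1681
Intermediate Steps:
(Z(-1, 6) + 44)**2 = (3*(-1) + 44)**2 = (-3 + 44)**2 = 41**2 = 1681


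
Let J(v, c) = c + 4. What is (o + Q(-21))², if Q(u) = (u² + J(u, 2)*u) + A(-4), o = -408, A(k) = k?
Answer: 9409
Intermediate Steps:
J(v, c) = 4 + c
Q(u) = -4 + u² + 6*u (Q(u) = (u² + (4 + 2)*u) - 4 = (u² + 6*u) - 4 = -4 + u² + 6*u)
(o + Q(-21))² = (-408 + (-4 + (-21)² + 6*(-21)))² = (-408 + (-4 + 441 - 126))² = (-408 + 311)² = (-97)² = 9409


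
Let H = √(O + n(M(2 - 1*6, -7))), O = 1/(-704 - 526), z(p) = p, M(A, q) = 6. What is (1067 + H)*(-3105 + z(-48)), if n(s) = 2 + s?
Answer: -3364251 - 1051*√12101970/410 ≈ -3.3732e+6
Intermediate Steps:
O = -1/1230 (O = 1/(-1230) = -1/1230 ≈ -0.00081301)
H = √12101970/1230 (H = √(-1/1230 + (2 + 6)) = √(-1/1230 + 8) = √(9839/1230) = √12101970/1230 ≈ 2.8283)
(1067 + H)*(-3105 + z(-48)) = (1067 + √12101970/1230)*(-3105 - 48) = (1067 + √12101970/1230)*(-3153) = -3364251 - 1051*√12101970/410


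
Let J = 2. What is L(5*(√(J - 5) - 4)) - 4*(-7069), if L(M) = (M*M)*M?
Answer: 24776 + 5625*I*√3 ≈ 24776.0 + 9742.8*I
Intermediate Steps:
L(M) = M³ (L(M) = M²*M = M³)
L(5*(√(J - 5) - 4)) - 4*(-7069) = (5*(√(2 - 5) - 4))³ - 4*(-7069) = (5*(√(-3) - 4))³ - 1*(-28276) = (5*(I*√3 - 4))³ + 28276 = (5*(-4 + I*√3))³ + 28276 = (-20 + 5*I*√3)³ + 28276 = 28276 + (-20 + 5*I*√3)³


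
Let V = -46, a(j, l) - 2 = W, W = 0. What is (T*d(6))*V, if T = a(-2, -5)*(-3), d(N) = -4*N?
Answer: -6624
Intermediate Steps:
a(j, l) = 2 (a(j, l) = 2 + 0 = 2)
T = -6 (T = 2*(-3) = -6)
(T*d(6))*V = -(-24)*6*(-46) = -6*(-24)*(-46) = 144*(-46) = -6624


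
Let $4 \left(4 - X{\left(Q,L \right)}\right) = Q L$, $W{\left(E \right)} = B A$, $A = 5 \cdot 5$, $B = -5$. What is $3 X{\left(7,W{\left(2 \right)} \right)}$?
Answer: $\frac{2673}{4} \approx 668.25$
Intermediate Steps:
$A = 25$
$W{\left(E \right)} = -125$ ($W{\left(E \right)} = \left(-5\right) 25 = -125$)
$X{\left(Q,L \right)} = 4 - \frac{L Q}{4}$ ($X{\left(Q,L \right)} = 4 - \frac{Q L}{4} = 4 - \frac{L Q}{4}$)
$3 X{\left(7,W{\left(2 \right)} \right)} = 3 \left(4 - \left(- \frac{125}{4}\right) 7\right) = 3 \left(4 + \frac{875}{4}\right) = 3 \cdot \frac{891}{4} = \frac{2673}{4}$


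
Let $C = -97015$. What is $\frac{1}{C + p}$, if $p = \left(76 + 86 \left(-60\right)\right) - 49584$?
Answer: $- \frac{1}{151683} \approx -6.5927 \cdot 10^{-6}$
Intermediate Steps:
$p = -54668$ ($p = \left(76 - 5160\right) - 49584 = -5084 - 49584 = -54668$)
$\frac{1}{C + p} = \frac{1}{-97015 - 54668} = \frac{1}{-151683} = - \frac{1}{151683}$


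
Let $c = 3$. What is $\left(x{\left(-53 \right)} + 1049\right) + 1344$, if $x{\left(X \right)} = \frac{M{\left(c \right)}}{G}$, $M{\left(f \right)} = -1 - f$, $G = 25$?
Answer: $\frac{59821}{25} \approx 2392.8$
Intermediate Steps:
$x{\left(X \right)} = - \frac{4}{25}$ ($x{\left(X \right)} = \frac{-1 - 3}{25} = \left(-1 - 3\right) \frac{1}{25} = \left(-4\right) \frac{1}{25} = - \frac{4}{25}$)
$\left(x{\left(-53 \right)} + 1049\right) + 1344 = \left(- \frac{4}{25} + 1049\right) + 1344 = \frac{26221}{25} + 1344 = \frac{59821}{25}$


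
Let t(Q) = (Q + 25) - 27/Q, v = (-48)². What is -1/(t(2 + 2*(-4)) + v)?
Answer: -2/4655 ≈ -0.00042965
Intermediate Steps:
v = 2304
t(Q) = 25 + Q - 27/Q (t(Q) = (25 + Q) - 27/Q = 25 + Q - 27/Q)
-1/(t(2 + 2*(-4)) + v) = -1/((25 + (2 + 2*(-4)) - 27/(2 + 2*(-4))) + 2304) = -1/((25 + (2 - 8) - 27/(2 - 8)) + 2304) = -1/((25 - 6 - 27/(-6)) + 2304) = -1/((25 - 6 - 27*(-⅙)) + 2304) = -1/((25 - 6 + 9/2) + 2304) = -1/(47/2 + 2304) = -1/4655/2 = -1*2/4655 = -2/4655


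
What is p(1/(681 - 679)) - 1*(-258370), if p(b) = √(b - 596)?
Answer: 258370 + I*√2382/2 ≈ 2.5837e+5 + 24.403*I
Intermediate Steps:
p(b) = √(-596 + b)
p(1/(681 - 679)) - 1*(-258370) = √(-596 + 1/(681 - 679)) - 1*(-258370) = √(-596 + 1/2) + 258370 = √(-596 + ½) + 258370 = √(-1191/2) + 258370 = I*√2382/2 + 258370 = 258370 + I*√2382/2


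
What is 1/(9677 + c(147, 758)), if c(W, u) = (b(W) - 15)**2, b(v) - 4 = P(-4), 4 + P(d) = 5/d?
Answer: 16/159057 ≈ 0.00010059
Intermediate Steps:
P(d) = -4 + 5/d
b(v) = -5/4 (b(v) = 4 + (-4 + 5/(-4)) = 4 + (-4 + 5*(-1/4)) = 4 + (-4 - 5/4) = 4 - 21/4 = -5/4)
c(W, u) = 4225/16 (c(W, u) = (-5/4 - 15)**2 = (-65/4)**2 = 4225/16)
1/(9677 + c(147, 758)) = 1/(9677 + 4225/16) = 1/(159057/16) = 16/159057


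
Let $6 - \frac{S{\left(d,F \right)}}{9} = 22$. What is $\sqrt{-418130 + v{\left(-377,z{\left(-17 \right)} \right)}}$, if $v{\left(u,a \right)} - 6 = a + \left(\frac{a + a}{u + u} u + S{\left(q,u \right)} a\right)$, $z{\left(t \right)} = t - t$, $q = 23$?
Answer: $2 i \sqrt{104531} \approx 646.63 i$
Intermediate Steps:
$z{\left(t \right)} = 0$
$S{\left(d,F \right)} = -144$ ($S{\left(d,F \right)} = 54 - 198 = -144$)
$v{\left(u,a \right)} = 6 - 142 a$ ($v{\left(u,a \right)} = 6 - \left(143 a - \frac{a + a}{u + u} u\right) = 6 - \left(143 a - \frac{2 a}{2 u} u\right) = 6 - \left(143 a - 2 a \frac{1}{2 u} u\right) = 6 - \left(143 a - \frac{a}{u} u\right) = 6 + \left(a + \left(a - 144 a\right)\right) = 6 + \left(a - 143 a\right) = 6 - 142 a$)
$\sqrt{-418130 + v{\left(-377,z{\left(-17 \right)} \right)}} = \sqrt{-418130 + \left(6 - 0\right)} = \sqrt{-418130 + \left(6 + 0\right)} = \sqrt{-418130 + 6} = \sqrt{-418124} = 2 i \sqrt{104531}$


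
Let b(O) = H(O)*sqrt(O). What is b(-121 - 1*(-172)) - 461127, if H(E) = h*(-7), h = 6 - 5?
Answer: -461127 - 7*sqrt(51) ≈ -4.6118e+5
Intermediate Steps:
h = 1
H(E) = -7 (H(E) = 1*(-7) = -7)
b(O) = -7*sqrt(O)
b(-121 - 1*(-172)) - 461127 = -7*sqrt(-121 - 1*(-172)) - 461127 = -7*sqrt(-121 + 172) - 461127 = -7*sqrt(51) - 461127 = -461127 - 7*sqrt(51)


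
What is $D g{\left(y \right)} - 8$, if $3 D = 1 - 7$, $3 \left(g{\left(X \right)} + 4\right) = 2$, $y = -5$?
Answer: $- \frac{4}{3} \approx -1.3333$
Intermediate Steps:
$g{\left(X \right)} = - \frac{10}{3}$ ($g{\left(X \right)} = -4 + \frac{1}{3} \cdot 2 = -4 + \frac{2}{3} = - \frac{10}{3}$)
$D = -2$ ($D = \frac{1 - 7}{3} = \frac{1}{3} \left(-6\right) = -2$)
$D g{\left(y \right)} - 8 = \left(-2\right) \left(- \frac{10}{3}\right) - 8 = \frac{20}{3} - 8 = - \frac{4}{3}$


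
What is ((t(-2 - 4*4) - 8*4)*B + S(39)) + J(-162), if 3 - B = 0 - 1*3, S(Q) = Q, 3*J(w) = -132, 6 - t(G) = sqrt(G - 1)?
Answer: -161 - 6*I*sqrt(19) ≈ -161.0 - 26.153*I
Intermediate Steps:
t(G) = 6 - sqrt(-1 + G) (t(G) = 6 - sqrt(G - 1) = 6 - sqrt(-1 + G))
J(w) = -44 (J(w) = (1/3)*(-132) = -44)
B = 6 (B = 3 - (0 - 1*3) = 3 - (0 - 3) = 3 - 1*(-3) = 3 + 3 = 6)
((t(-2 - 4*4) - 8*4)*B + S(39)) + J(-162) = (((6 - sqrt(-1 + (-2 - 4*4))) - 8*4)*6 + 39) - 44 = (((6 - sqrt(-1 + (-2 - 16))) - 32)*6 + 39) - 44 = (((6 - sqrt(-1 - 18)) - 32)*6 + 39) - 44 = (((6 - sqrt(-19)) - 32)*6 + 39) - 44 = (((6 - I*sqrt(19)) - 32)*6 + 39) - 44 = ((-26 - I*sqrt(19))*6 + 39) - 44 = ((-156 - 6*I*sqrt(19)) + 39) - 44 = (-117 - 6*I*sqrt(19)) - 44 = -161 - 6*I*sqrt(19)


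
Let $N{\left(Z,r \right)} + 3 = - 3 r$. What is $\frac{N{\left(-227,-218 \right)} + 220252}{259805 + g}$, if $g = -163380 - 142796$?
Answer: $- \frac{220903}{46371} \approx -4.7638$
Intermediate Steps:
$g = -306176$ ($g = -163380 - 142796 = -306176$)
$N{\left(Z,r \right)} = -3 - 3 r$
$\frac{N{\left(-227,-218 \right)} + 220252}{259805 + g} = \frac{\left(-3 - -654\right) + 220252}{259805 - 306176} = \frac{\left(-3 + 654\right) + 220252}{-46371} = \left(651 + 220252\right) \left(- \frac{1}{46371}\right) = 220903 \left(- \frac{1}{46371}\right) = - \frac{220903}{46371}$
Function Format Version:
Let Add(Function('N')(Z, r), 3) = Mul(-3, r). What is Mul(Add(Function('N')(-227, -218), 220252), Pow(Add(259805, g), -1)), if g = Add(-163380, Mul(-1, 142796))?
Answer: Rational(-220903, 46371) ≈ -4.7638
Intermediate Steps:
g = -306176 (g = Add(-163380, -142796) = -306176)
Function('N')(Z, r) = Add(-3, Mul(-3, r))
Mul(Add(Function('N')(-227, -218), 220252), Pow(Add(259805, g), -1)) = Mul(Add(Add(-3, Mul(-3, -218)), 220252), Pow(Add(259805, -306176), -1)) = Mul(Add(Add(-3, 654), 220252), Pow(-46371, -1)) = Mul(Add(651, 220252), Rational(-1, 46371)) = Mul(220903, Rational(-1, 46371)) = Rational(-220903, 46371)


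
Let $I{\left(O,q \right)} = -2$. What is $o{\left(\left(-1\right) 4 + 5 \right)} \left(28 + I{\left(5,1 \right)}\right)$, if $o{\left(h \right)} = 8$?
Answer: $208$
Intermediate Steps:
$o{\left(\left(-1\right) 4 + 5 \right)} \left(28 + I{\left(5,1 \right)}\right) = 8 \left(28 - 2\right) = 8 \cdot 26 = 208$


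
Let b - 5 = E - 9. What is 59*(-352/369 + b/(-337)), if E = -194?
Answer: -2688158/124353 ≈ -21.617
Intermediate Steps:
b = -198 (b = 5 + (-194 - 9) = 5 - 203 = -198)
59*(-352/369 + b/(-337)) = 59*(-352/369 - 198/(-337)) = 59*(-352*1/369 - 198*(-1/337)) = 59*(-352/369 + 198/337) = 59*(-45562/124353) = -2688158/124353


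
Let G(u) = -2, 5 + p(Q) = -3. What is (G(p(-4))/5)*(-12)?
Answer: 24/5 ≈ 4.8000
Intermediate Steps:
p(Q) = -8 (p(Q) = -5 - 3 = -8)
(G(p(-4))/5)*(-12) = (-2/5)*(-12) = ((⅕)*(-2))*(-12) = -⅖*(-12) = 24/5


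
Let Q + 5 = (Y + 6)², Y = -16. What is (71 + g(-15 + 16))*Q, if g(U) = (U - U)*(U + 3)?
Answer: 6745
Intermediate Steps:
g(U) = 0 (g(U) = 0*(3 + U) = 0)
Q = 95 (Q = -5 + (-16 + 6)² = -5 + (-10)² = -5 + 100 = 95)
(71 + g(-15 + 16))*Q = (71 + 0)*95 = 71*95 = 6745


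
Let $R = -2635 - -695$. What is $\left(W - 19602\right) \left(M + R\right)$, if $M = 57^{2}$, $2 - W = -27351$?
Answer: $10146059$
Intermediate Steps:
$W = 27353$ ($W = 2 - -27351 = 2 + 27351 = 27353$)
$M = 3249$
$R = -1940$ ($R = -2635 + 695 = -1940$)
$\left(W - 19602\right) \left(M + R\right) = \left(27353 - 19602\right) \left(3249 - 1940\right) = 7751 \cdot 1309 = 10146059$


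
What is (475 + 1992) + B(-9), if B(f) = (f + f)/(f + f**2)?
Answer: 9867/4 ≈ 2466.8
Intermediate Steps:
B(f) = 2*f/(f + f**2) (B(f) = (2*f)/(f + f**2) = 2*f/(f + f**2))
(475 + 1992) + B(-9) = (475 + 1992) + 2/(1 - 9) = 2467 + 2/(-8) = 2467 + 2*(-1/8) = 2467 - 1/4 = 9867/4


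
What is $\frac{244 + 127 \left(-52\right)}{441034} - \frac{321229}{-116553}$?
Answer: $\frac{70465816853}{25701917901} \approx 2.7417$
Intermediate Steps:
$\frac{244 + 127 \left(-52\right)}{441034} - \frac{321229}{-116553} = \left(244 - 6604\right) \frac{1}{441034} - - \frac{321229}{116553} = \left(-6360\right) \frac{1}{441034} + \frac{321229}{116553} = - \frac{3180}{220517} + \frac{321229}{116553} = \frac{70465816853}{25701917901}$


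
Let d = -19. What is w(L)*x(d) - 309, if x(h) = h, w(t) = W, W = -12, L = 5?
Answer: -81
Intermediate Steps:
w(t) = -12
w(L)*x(d) - 309 = -12*(-19) - 309 = 228 - 309 = -81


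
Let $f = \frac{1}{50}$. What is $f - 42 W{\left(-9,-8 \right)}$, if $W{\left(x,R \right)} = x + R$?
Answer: $\frac{35701}{50} \approx 714.02$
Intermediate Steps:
$W{\left(x,R \right)} = R + x$
$f = \frac{1}{50} \approx 0.02$
$f - 42 W{\left(-9,-8 \right)} = \frac{1}{50} - 42 \left(-8 - 9\right) = \frac{1}{50} - -714 = \frac{1}{50} + 714 = \frac{35701}{50}$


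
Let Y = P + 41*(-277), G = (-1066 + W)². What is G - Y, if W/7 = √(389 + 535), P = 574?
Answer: 1192415 - 29848*√231 ≈ 7.3877e+5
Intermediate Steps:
W = 14*√231 (W = 7*√(389 + 535) = 7*√924 = 7*(2*√231) = 14*√231 ≈ 212.78)
G = (-1066 + 14*√231)² ≈ 7.2798e+5
Y = -10783 (Y = 574 + 41*(-277) = 574 - 11357 = -10783)
G - Y = (1181632 - 29848*√231) - 1*(-10783) = (1181632 - 29848*√231) + 10783 = 1192415 - 29848*√231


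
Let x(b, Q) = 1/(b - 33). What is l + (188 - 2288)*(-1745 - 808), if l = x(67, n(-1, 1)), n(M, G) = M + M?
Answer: 182284201/34 ≈ 5.3613e+6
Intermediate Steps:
n(M, G) = 2*M
x(b, Q) = 1/(-33 + b)
l = 1/34 (l = 1/(-33 + 67) = 1/34 ≈ 0.029412)
l + (188 - 2288)*(-1745 - 808) = 1/34 + (188 - 2288)*(-1745 - 808) = 1/34 - 2100*(-2553) = 1/34 + 5361300 = 182284201/34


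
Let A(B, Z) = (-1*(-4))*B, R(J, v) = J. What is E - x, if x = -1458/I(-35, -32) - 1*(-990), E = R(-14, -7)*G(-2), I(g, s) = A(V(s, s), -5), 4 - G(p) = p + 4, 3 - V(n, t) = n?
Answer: -70531/70 ≈ -1007.6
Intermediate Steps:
V(n, t) = 3 - n
G(p) = -p (G(p) = 4 - (p + 4) = 4 - (4 + p) = 4 + (-4 - p) = -p)
A(B, Z) = 4*B
I(g, s) = 12 - 4*s (I(g, s) = 4*(3 - s) = 12 - 4*s)
E = -28 (E = -(-14)*(-2) = -14*2 = -28)
x = 68571/70 (x = -1458/(12 - 4*(-32)) - 1*(-990) = -1458/(12 + 128) + 990 = -1458/140 + 990 = -1458*1/140 + 990 = -729/70 + 990 = 68571/70 ≈ 979.59)
E - x = -28 - 1*68571/70 = -28 - 68571/70 = -70531/70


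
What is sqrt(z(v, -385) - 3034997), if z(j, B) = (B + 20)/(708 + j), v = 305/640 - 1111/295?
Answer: I*sqrt(2149036283527351782733)/26609867 ≈ 1742.1*I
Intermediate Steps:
v = -124213/37760 (v = 305*(1/640) - 1111*1/295 = 61/128 - 1111/295 = -124213/37760 ≈ -3.2895)
z(j, B) = (20 + B)/(708 + j)
sqrt(z(v, -385) - 3034997) = sqrt((20 - 385)/(708 - 124213/37760) - 3034997) = sqrt(-365/(26609867/37760) - 3034997) = sqrt((37760/26609867)*(-365) - 3034997) = sqrt(-13782400/26609867 - 3034997) = sqrt(-80760880297799/26609867) = I*sqrt(2149036283527351782733)/26609867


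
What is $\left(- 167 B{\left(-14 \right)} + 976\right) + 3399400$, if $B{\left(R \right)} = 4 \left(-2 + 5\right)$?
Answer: $3398372$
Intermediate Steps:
$B{\left(R \right)} = 12$ ($B{\left(R \right)} = 4 \cdot 3 = 12$)
$\left(- 167 B{\left(-14 \right)} + 976\right) + 3399400 = \left(\left(-167\right) 12 + 976\right) + 3399400 = \left(-2004 + 976\right) + 3399400 = -1028 + 3399400 = 3398372$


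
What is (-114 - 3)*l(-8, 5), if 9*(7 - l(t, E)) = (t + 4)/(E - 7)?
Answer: -793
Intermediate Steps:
l(t, E) = 7 - (4 + t)/(9*(-7 + E)) (l(t, E) = 7 - (t + 4)/(9*(E - 7)) = 7 - (4 + t)/(9*(-7 + E)))
(-114 - 3)*l(-8, 5) = (-114 - 3)*((-445 - 1*(-8) + 63*5)/(9*(-7 + 5))) = -13*(-445 + 8 + 315)/(-2) = -13*(-1)*(-122)/2 = -117*61/9 = -793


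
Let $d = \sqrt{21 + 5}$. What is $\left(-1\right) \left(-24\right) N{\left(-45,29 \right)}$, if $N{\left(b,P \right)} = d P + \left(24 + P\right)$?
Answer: $1272 + 696 \sqrt{26} \approx 4820.9$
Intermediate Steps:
$d = \sqrt{26} \approx 5.099$
$N{\left(b,P \right)} = 24 + P + P \sqrt{26}$ ($N{\left(b,P \right)} = \sqrt{26} P + \left(24 + P\right) = P \sqrt{26} + \left(24 + P\right) = 24 + P + P \sqrt{26}$)
$\left(-1\right) \left(-24\right) N{\left(-45,29 \right)} = \left(-1\right) \left(-24\right) \left(24 + 29 + 29 \sqrt{26}\right) = 24 \left(53 + 29 \sqrt{26}\right) = 1272 + 696 \sqrt{26}$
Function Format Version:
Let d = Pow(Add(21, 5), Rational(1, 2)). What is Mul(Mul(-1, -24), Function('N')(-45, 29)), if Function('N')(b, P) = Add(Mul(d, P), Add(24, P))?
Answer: Add(1272, Mul(696, Pow(26, Rational(1, 2)))) ≈ 4820.9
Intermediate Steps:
d = Pow(26, Rational(1, 2)) ≈ 5.0990
Function('N')(b, P) = Add(24, P, Mul(P, Pow(26, Rational(1, 2)))) (Function('N')(b, P) = Add(Mul(Pow(26, Rational(1, 2)), P), Add(24, P)) = Add(Mul(P, Pow(26, Rational(1, 2))), Add(24, P)) = Add(24, P, Mul(P, Pow(26, Rational(1, 2)))))
Mul(Mul(-1, -24), Function('N')(-45, 29)) = Mul(Mul(-1, -24), Add(24, 29, Mul(29, Pow(26, Rational(1, 2))))) = Mul(24, Add(53, Mul(29, Pow(26, Rational(1, 2))))) = Add(1272, Mul(696, Pow(26, Rational(1, 2))))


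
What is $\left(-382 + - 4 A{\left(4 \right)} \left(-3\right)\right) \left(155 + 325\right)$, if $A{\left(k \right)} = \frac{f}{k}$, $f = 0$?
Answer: $-183360$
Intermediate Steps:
$A{\left(k \right)} = 0$ ($A{\left(k \right)} = \frac{0}{k} = 0$)
$\left(-382 + - 4 A{\left(4 \right)} \left(-3\right)\right) \left(155 + 325\right) = \left(-382 + \left(-4\right) 0 \left(-3\right)\right) \left(155 + 325\right) = \left(-382 + 0 \left(-3\right)\right) 480 = \left(-382 + 0\right) 480 = \left(-382\right) 480 = -183360$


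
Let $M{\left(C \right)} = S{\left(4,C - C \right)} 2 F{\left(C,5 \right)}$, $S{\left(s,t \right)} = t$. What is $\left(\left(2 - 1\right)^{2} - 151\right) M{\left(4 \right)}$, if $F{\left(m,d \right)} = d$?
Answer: $0$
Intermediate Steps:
$M{\left(C \right)} = 0$ ($M{\left(C \right)} = \left(C - C\right) 2 \cdot 5 = 0 \cdot 2 \cdot 5 = 0 \cdot 5 = 0$)
$\left(\left(2 - 1\right)^{2} - 151\right) M{\left(4 \right)} = \left(\left(2 - 1\right)^{2} - 151\right) 0 = \left(1^{2} - 151\right) 0 = \left(1 - 151\right) 0 = \left(-150\right) 0 = 0$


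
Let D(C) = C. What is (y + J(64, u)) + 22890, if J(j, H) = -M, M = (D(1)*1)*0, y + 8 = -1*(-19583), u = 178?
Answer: 42465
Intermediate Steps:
y = 19575 (y = -8 - 1*(-19583) = -8 + 19583 = 19575)
M = 0 (M = (1*1)*0 = 1*0 = 0)
J(j, H) = 0 (J(j, H) = -1*0 = 0)
(y + J(64, u)) + 22890 = (19575 + 0) + 22890 = 19575 + 22890 = 42465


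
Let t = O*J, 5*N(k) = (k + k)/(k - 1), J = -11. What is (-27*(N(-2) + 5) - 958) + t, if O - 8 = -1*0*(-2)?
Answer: -5941/5 ≈ -1188.2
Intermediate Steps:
N(k) = 2*k/(5*(-1 + k)) (N(k) = ((k + k)/(k - 1))/5 = ((2*k)/(-1 + k))/5 = (2*k/(-1 + k))/5 = 2*k/(5*(-1 + k)))
O = 8 (O = 8 - 1*0*(-2) = 8 + 0*(-2) = 8 + 0 = 8)
t = -88 (t = 8*(-11) = -88)
(-27*(N(-2) + 5) - 958) + t = (-27*((⅖)*(-2)/(-1 - 2) + 5) - 958) - 88 = (-27*((⅖)*(-2)/(-3) + 5) - 958) - 88 = (-27*((⅖)*(-2)*(-⅓) + 5) - 958) - 88 = (-27*(4/15 + 5) - 958) - 88 = (-27*79/15 - 958) - 88 = (-711/5 - 958) - 88 = -5501/5 - 88 = -5941/5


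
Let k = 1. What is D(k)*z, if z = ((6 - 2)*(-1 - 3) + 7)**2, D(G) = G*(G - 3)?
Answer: -162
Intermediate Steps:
D(G) = G*(-3 + G)
z = 81 (z = (4*(-4) + 7)**2 = (-16 + 7)**2 = (-9)**2 = 81)
D(k)*z = (1*(-3 + 1))*81 = (1*(-2))*81 = -2*81 = -162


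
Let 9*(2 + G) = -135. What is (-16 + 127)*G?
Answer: -1887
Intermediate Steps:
G = -17 (G = -2 + (⅑)*(-135) = -2 - 15 = -17)
(-16 + 127)*G = (-16 + 127)*(-17) = 111*(-17) = -1887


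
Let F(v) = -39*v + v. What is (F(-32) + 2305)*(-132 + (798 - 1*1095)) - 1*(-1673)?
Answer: -1508836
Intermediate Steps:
F(v) = -38*v
(F(-32) + 2305)*(-132 + (798 - 1*1095)) - 1*(-1673) = (-38*(-32) + 2305)*(-132 + (798 - 1*1095)) - 1*(-1673) = (1216 + 2305)*(-132 + (798 - 1095)) + 1673 = 3521*(-132 - 297) + 1673 = 3521*(-429) + 1673 = -1510509 + 1673 = -1508836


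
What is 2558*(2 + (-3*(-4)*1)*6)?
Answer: 189292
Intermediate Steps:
2558*(2 + (-3*(-4)*1)*6) = 2558*(2 + (12*1)*6) = 2558*(2 + 12*6) = 2558*(2 + 72) = 2558*74 = 189292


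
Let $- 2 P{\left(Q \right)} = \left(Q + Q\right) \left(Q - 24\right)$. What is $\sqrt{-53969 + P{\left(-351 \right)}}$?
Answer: $i \sqrt{185594} \approx 430.81 i$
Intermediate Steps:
$P{\left(Q \right)} = - Q \left(-24 + Q\right)$ ($P{\left(Q \right)} = - \frac{\left(Q + Q\right) \left(Q - 24\right)}{2} = - \frac{2 Q \left(-24 + Q\right)}{2} = - Q \left(-24 + Q\right)$)
$\sqrt{-53969 + P{\left(-351 \right)}} = \sqrt{-53969 - 351 \left(24 - -351\right)} = \sqrt{-53969 - 351 \left(24 + 351\right)} = \sqrt{-53969 - 131625} = \sqrt{-185594} = i \sqrt{185594}$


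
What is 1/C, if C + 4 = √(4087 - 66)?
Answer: 4/4005 + √4021/4005 ≈ 0.016832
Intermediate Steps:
C = -4 + √4021 (C = -4 + √(4087 - 66) = -4 + √4021 ≈ 59.411)
1/C = 1/(-4 + √4021)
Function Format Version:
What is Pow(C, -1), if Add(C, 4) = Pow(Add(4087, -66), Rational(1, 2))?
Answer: Add(Rational(4, 4005), Mul(Rational(1, 4005), Pow(4021, Rational(1, 2)))) ≈ 0.016832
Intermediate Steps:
C = Add(-4, Pow(4021, Rational(1, 2))) (C = Add(-4, Pow(Add(4087, -66), Rational(1, 2))) = Add(-4, Pow(4021, Rational(1, 2))) ≈ 59.411)
Pow(C, -1) = Pow(Add(-4, Pow(4021, Rational(1, 2))), -1)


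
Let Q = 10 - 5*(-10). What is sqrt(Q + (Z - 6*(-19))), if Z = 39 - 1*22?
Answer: sqrt(191) ≈ 13.820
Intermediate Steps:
Z = 17 (Z = 39 - 22 = 17)
Q = 60 (Q = 10 + 50 = 60)
sqrt(Q + (Z - 6*(-19))) = sqrt(60 + (17 - 6*(-19))) = sqrt(60 + (17 - 1*(-114))) = sqrt(60 + (17 + 114)) = sqrt(60 + 131) = sqrt(191)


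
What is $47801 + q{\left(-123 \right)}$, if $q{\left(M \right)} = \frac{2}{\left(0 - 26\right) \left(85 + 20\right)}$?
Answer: $\frac{65248364}{1365} \approx 47801.0$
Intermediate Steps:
$q{\left(M \right)} = - \frac{1}{1365}$ ($q{\left(M \right)} = \frac{2}{\left(-26\right) 105} = \frac{2}{-2730} = 2 \left(- \frac{1}{2730}\right) = - \frac{1}{1365}$)
$47801 + q{\left(-123 \right)} = 47801 - \frac{1}{1365} = \frac{65248364}{1365}$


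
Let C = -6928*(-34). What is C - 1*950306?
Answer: -714754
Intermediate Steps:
C = 235552
C - 1*950306 = 235552 - 1*950306 = 235552 - 950306 = -714754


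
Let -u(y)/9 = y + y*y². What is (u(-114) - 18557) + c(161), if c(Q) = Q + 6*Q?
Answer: 13317492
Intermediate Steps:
u(y) = -9*y - 9*y³ (u(y) = -9*(y + y*y²) = -9*(y + y³) = -9*y - 9*y³)
c(Q) = 7*Q
(u(-114) - 18557) + c(161) = (-9*(-114)*(1 + (-114)²) - 18557) + 7*161 = (-9*(-114)*(1 + 12996) - 18557) + 1127 = (-9*(-114)*12997 - 18557) + 1127 = (13334922 - 18557) + 1127 = 13316365 + 1127 = 13317492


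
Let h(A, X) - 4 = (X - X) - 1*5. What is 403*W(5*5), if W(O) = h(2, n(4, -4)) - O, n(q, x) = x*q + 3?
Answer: -10478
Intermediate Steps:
n(q, x) = 3 + q*x (n(q, x) = q*x + 3 = 3 + q*x)
h(A, X) = -1 (h(A, X) = 4 + ((X - X) - 1*5) = 4 + (0 - 5) = 4 - 5 = -1)
W(O) = -1 - O
403*W(5*5) = 403*(-1 - 5*5) = 403*(-1 - 1*25) = 403*(-1 - 25) = 403*(-26) = -10478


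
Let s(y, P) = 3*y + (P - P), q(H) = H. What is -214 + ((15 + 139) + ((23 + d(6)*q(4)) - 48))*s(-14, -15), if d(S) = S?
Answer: -6640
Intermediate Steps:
s(y, P) = 3*y (s(y, P) = 3*y + 0 = 3*y)
-214 + ((15 + 139) + ((23 + d(6)*q(4)) - 48))*s(-14, -15) = -214 + ((15 + 139) + ((23 + 6*4) - 48))*(3*(-14)) = -214 + (154 + ((23 + 24) - 48))*(-42) = -214 + (154 + (47 - 48))*(-42) = -214 + (154 - 1)*(-42) = -214 + 153*(-42) = -214 - 6426 = -6640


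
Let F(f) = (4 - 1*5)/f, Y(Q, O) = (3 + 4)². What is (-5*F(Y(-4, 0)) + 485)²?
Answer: 565012900/2401 ≈ 2.3532e+5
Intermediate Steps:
Y(Q, O) = 49 (Y(Q, O) = 7² = 49)
F(f) = -1/f (F(f) = (4 - 5)/f = -1/f)
(-5*F(Y(-4, 0)) + 485)² = (-(-5)/49 + 485)² = (-5*(-1/49) + 485)² = (5/49 + 485)² = (23770/49)² = 565012900/2401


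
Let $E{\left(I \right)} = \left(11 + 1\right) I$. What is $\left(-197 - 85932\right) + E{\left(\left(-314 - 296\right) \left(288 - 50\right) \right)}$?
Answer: $-1828289$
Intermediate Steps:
$E{\left(I \right)} = 12 I$
$\left(-197 - 85932\right) + E{\left(\left(-314 - 296\right) \left(288 - 50\right) \right)} = \left(-197 - 85932\right) + 12 \left(-314 - 296\right) \left(288 - 50\right) = \left(-197 - 85932\right) + 12 \left(\left(-610\right) 238\right) = -86129 + 12 \left(-145180\right) = -86129 - 1742160 = -1828289$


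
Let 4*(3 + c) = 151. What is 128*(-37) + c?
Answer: -18805/4 ≈ -4701.3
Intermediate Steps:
c = 139/4 (c = -3 + (¼)*151 = -3 + 151/4 = 139/4 ≈ 34.750)
128*(-37) + c = 128*(-37) + 139/4 = -4736 + 139/4 = -18805/4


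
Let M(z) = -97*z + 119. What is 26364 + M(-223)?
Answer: 48114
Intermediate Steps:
M(z) = 119 - 97*z
26364 + M(-223) = 26364 + (119 - 97*(-223)) = 26364 + (119 + 21631) = 26364 + 21750 = 48114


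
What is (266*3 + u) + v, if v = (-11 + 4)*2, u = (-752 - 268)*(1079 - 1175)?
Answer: 98704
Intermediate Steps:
u = 97920 (u = -1020*(-96) = 97920)
v = -14 (v = -7*2 = -14)
(266*3 + u) + v = (266*3 + 97920) - 14 = (798 + 97920) - 14 = 98718 - 14 = 98704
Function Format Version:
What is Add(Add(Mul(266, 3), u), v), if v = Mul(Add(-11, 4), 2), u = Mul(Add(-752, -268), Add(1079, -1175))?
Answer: 98704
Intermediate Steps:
u = 97920 (u = Mul(-1020, -96) = 97920)
v = -14 (v = Mul(-7, 2) = -14)
Add(Add(Mul(266, 3), u), v) = Add(Add(Mul(266, 3), 97920), -14) = Add(Add(798, 97920), -14) = Add(98718, -14) = 98704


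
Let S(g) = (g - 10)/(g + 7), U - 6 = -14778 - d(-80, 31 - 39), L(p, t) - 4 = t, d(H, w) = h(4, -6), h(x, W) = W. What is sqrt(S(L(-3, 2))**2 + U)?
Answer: I*sqrt(2495438)/13 ≈ 121.52*I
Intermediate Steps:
d(H, w) = -6
L(p, t) = 4 + t
U = -14766 (U = 6 + (-14778 - 1*(-6)) = 6 + (-14778 + 6) = 6 - 14772 = -14766)
S(g) = (-10 + g)/(7 + g)
sqrt(S(L(-3, 2))**2 + U) = sqrt(((-10 + (4 + 2))/(7 + (4 + 2)))**2 - 14766) = sqrt(((-10 + 6)/(7 + 6))**2 - 14766) = sqrt((-4/13)**2 - 14766) = sqrt(16/169 - 14766) = sqrt(-2495438/169) = I*sqrt(2495438)/13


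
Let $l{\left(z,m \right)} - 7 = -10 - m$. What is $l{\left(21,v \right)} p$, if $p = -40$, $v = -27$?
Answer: $-960$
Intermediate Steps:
$l{\left(z,m \right)} = -3 - m$ ($l{\left(z,m \right)} = 7 - \left(10 + m\right) = -3 - m$)
$l{\left(21,v \right)} p = \left(-3 - -27\right) \left(-40\right) = \left(-3 + 27\right) \left(-40\right) = 24 \left(-40\right) = -960$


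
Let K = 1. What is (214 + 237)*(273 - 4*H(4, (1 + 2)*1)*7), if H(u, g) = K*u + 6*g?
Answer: -154693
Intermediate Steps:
H(u, g) = u + 6*g (H(u, g) = 1*u + 6*g = u + 6*g)
(214 + 237)*(273 - 4*H(4, (1 + 2)*1)*7) = (214 + 237)*(273 - 4*(4 + 6*((1 + 2)*1))*7) = 451*(273 - 4*(4 + 6*(3*1))*7) = 451*(273 - 4*(4 + 6*3)*7) = 451*(273 - 4*(4 + 18)*7) = 451*(273 - 4*22*7) = 451*(273 - 88*7) = 451*(273 - 616) = 451*(-343) = -154693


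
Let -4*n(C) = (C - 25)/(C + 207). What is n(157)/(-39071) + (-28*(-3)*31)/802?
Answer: 18516854121/5702959444 ≈ 3.2469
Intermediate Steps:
n(C) = -(-25 + C)/(4*(207 + C)) (n(C) = -(C - 25)/(4*(C + 207)) = -(-25 + C)/(4*(207 + C)))
n(157)/(-39071) + (-28*(-3)*31)/802 = ((25 - 1*157)/(4*(207 + 157)))/(-39071) + (-28*(-3)*31)/802 = ((¼)*(25 - 157)/364)*(-1/39071) + (84*31)*(1/802) = ((¼)*(1/364)*(-132))*(-1/39071) + 2604*(1/802) = -33/364*(-1/39071) + 1302/401 = 33/14221844 + 1302/401 = 18516854121/5702959444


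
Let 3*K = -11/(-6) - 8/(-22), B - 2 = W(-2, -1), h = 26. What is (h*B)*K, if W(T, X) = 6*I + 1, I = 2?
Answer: 9425/33 ≈ 285.61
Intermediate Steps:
W(T, X) = 13 (W(T, X) = 6*2 + 1 = 12 + 1 = 13)
B = 15 (B = 2 + 13 = 15)
K = 145/198 (K = (-11/(-6) - 8/(-22))/3 = (-11*(-⅙) - 8*(-1/22))/3 = (11/6 + 4/11)/3 = (⅓)*(145/66) = 145/198 ≈ 0.73232)
(h*B)*K = (26*15)*(145/198) = 390*(145/198) = 9425/33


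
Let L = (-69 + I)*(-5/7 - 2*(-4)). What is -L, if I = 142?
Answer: -3723/7 ≈ -531.86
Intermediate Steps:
L = 3723/7 (L = (-69 + 142)*(-5/7 - 2*(-4)) = 73*(-5*⅐ + 8) = 73*(-5/7 + 8) = 73*(51/7) = 3723/7 ≈ 531.86)
-L = -1*3723/7 = -3723/7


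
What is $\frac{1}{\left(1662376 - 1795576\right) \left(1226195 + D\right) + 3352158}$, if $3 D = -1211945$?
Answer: $- \frac{1}{109515463842} \approx -9.1311 \cdot 10^{-12}$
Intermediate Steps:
$D = - \frac{1211945}{3}$ ($D = \frac{1}{3} \left(-1211945\right) = - \frac{1211945}{3} \approx -4.0398 \cdot 10^{5}$)
$\frac{1}{\left(1662376 - 1795576\right) \left(1226195 + D\right) + 3352158} = \frac{1}{\left(1662376 - 1795576\right) \left(1226195 - \frac{1211945}{3}\right) + 3352158} = \frac{1}{\left(-133200\right) \frac{2466640}{3} + 3352158} = \frac{1}{-109518816000 + 3352158} = \frac{1}{-109515463842} = - \frac{1}{109515463842}$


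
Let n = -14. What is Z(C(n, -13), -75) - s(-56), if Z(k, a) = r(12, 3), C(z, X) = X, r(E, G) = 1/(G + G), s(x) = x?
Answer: 337/6 ≈ 56.167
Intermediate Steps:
r(E, G) = 1/(2*G)
Z(k, a) = 1/6 (Z(k, a) = (1/2)/3 = (1/2)*(1/3) = 1/6)
Z(C(n, -13), -75) - s(-56) = 1/6 - 1*(-56) = 1/6 + 56 = 337/6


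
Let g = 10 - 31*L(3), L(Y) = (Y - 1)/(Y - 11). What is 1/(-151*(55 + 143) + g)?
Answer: -4/119521 ≈ -3.3467e-5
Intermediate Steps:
L(Y) = (-1 + Y)/(-11 + Y)
g = 71/4 (g = 10 - 31*(-1 + 3)/(-11 + 3) = 10 - 31*2/(-8) = 10 - (-31)*2/8 = 10 - 31*(-¼) = 10 + 31/4 = 71/4 ≈ 17.750)
1/(-151*(55 + 143) + g) = 1/(-151*(55 + 143) + 71/4) = 1/(-151*198 + 71/4) = 1/(-29898 + 71/4) = 1/(-119521/4) = -4/119521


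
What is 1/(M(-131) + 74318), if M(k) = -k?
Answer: 1/74449 ≈ 1.3432e-5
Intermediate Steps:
1/(M(-131) + 74318) = 1/(-1*(-131) + 74318) = 1/(131 + 74318) = 1/74449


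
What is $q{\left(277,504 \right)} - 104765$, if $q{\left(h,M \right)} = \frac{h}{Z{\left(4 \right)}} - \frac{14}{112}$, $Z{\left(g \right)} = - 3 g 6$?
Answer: $- \frac{3771683}{36} \approx -1.0477 \cdot 10^{5}$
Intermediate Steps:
$Z{\left(g \right)} = - 18 g$
$q{\left(h,M \right)} = - \frac{1}{8} - \frac{h}{72}$ ($q{\left(h,M \right)} = \frac{h}{\left(-18\right) 4} - \frac{14}{112} = \frac{h}{-72} - \frac{1}{8} = h \left(- \frac{1}{72}\right) - \frac{1}{8} = - \frac{h}{72} - \frac{1}{8} = - \frac{1}{8} - \frac{h}{72}$)
$q{\left(277,504 \right)} - 104765 = \left(- \frac{1}{8} - \frac{277}{72}\right) - 104765 = - \frac{143}{36} - 104765 = - \frac{3771683}{36}$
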